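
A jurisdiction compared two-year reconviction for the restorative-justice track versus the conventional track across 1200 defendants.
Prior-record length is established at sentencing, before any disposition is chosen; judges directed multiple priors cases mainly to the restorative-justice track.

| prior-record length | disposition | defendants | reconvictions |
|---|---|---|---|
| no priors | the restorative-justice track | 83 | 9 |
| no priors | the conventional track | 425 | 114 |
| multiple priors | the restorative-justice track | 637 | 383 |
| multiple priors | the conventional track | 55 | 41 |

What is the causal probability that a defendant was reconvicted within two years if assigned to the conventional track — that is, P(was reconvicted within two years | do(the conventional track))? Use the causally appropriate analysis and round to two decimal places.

The prior-record length-specific comparison favours the restorative-justice track throughout, but the pooled figures favour the conventional track. The question is whether to condition on prior-record length.
Nothing the disposition does changes prior-record length; the imbalance is an allocation artefact. With prior-record length also predicting the outcome, the pooled figure is confounded, and the within-stratum comparison is the causal one.
Standardising the conventional track to the population prior-record length mix: 0.423·114/425 + 0.577·41/55 = 0.543.

0.54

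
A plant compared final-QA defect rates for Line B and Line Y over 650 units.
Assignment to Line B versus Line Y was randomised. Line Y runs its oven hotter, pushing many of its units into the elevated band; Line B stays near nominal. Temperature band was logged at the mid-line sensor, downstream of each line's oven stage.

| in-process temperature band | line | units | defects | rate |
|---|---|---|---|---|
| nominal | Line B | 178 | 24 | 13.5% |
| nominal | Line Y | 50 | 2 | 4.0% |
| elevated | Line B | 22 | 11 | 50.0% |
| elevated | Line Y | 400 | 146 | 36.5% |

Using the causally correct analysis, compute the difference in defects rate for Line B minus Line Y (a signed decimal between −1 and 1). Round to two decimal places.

Stratifying would compare lines among units the lines themselves sorted into in-process temperature band groups — a form of selection on an intermediate. The unconditioned pooled rates give the total causal effect.
The causal difference is the pooled difference: 0.175 − 0.329 = -0.154.

-0.15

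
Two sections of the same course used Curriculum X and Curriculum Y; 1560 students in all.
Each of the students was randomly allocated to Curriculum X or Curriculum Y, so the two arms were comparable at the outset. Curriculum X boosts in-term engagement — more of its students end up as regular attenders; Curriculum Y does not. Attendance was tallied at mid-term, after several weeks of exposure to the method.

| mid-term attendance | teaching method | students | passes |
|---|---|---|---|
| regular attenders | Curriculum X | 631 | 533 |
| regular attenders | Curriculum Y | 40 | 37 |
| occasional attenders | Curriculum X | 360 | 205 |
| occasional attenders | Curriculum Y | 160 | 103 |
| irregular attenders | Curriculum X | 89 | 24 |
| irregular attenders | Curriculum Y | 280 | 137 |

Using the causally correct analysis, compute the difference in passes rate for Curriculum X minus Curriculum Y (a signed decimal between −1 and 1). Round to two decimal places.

Because the teaching method influences mid-term attendance, mid-term attendance is a post-treatment mediator, not a confounder. Stratifying on it would bias the estimate; the causal effect is the crude pooled difference.
The causal difference is the pooled difference: 0.706 − 0.577 = +0.128.

+0.13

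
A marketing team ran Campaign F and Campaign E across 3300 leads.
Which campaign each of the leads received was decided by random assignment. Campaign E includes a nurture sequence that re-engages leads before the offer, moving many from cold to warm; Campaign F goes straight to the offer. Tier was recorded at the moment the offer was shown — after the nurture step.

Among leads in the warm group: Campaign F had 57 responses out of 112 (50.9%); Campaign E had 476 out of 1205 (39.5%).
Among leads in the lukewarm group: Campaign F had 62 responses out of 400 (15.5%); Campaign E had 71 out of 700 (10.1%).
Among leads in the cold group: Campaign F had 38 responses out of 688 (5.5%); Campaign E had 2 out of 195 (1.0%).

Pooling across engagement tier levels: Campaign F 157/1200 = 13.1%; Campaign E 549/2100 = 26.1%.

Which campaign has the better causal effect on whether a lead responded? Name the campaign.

Engagement tier is recorded after the campaign and is itself shifted by it — it sits on the causal path from campaign to outcome. Conditioning on a mediator would strip out part of the effect we want; the pooled comparison gives the total causal effect.
Pooled: Campaign F 13.1% vs Campaign E 26.1%; Campaign E is higher overall.

Campaign E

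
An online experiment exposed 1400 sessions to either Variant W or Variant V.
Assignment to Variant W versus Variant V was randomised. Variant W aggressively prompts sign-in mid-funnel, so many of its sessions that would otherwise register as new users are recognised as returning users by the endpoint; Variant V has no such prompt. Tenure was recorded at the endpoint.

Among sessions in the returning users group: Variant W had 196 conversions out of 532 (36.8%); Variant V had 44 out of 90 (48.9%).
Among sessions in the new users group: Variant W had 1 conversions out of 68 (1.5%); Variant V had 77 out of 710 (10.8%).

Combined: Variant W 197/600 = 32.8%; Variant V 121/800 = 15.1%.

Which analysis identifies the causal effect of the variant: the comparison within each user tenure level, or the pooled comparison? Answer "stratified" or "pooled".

User tenure lies on the pathway variant → user tenure → outcome, so adjusting for it blocks the indirect effect. For the total causal effect of variant, use the unadjusted pooled rates.
Pooled: Variant W 32.8% vs Variant V 15.1%; Variant W is higher overall.

pooled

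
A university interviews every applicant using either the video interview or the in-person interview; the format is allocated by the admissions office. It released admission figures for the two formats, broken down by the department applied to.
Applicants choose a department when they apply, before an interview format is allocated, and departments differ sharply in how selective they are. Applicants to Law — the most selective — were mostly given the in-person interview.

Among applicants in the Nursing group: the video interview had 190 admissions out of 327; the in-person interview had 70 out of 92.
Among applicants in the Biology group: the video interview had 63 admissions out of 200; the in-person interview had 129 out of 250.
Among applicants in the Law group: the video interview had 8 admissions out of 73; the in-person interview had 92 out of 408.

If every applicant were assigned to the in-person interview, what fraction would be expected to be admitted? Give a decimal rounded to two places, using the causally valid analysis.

0.49

Within every department level the in-person interview has the higher rate, yet pooled the video interview does — Simpson's reversal.
Department differs across interview formats for reasons unrelated to any effect of the interview format itself, and it separately predicts the outcome — a classic confounder. We must compare within department levels.
Standardising the in-person interview to the population department mix: 0.310·70/92 + 0.333·129/250 + 0.356·92/408 = 0.488.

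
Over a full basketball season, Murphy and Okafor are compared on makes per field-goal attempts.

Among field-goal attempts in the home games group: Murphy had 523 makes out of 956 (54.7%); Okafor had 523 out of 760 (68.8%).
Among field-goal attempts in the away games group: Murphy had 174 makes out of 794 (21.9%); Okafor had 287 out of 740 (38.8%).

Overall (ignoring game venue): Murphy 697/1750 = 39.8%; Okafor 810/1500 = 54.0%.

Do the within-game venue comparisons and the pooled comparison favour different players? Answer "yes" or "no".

Within each game venue level (home games 54.7% vs 68.8%; away games 21.9% vs 38.8%), Okafor has the higher rate every time. Pooled: 39.8% vs 54.0% — Okafor has the higher rate overall. They agree.

no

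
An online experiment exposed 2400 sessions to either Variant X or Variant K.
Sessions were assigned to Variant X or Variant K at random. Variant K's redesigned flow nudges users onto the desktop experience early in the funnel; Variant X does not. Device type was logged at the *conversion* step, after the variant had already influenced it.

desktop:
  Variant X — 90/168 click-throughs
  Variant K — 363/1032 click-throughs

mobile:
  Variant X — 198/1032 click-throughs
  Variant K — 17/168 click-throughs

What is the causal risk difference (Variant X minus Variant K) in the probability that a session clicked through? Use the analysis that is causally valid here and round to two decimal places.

-0.08

Variant X is higher inside every device type stratum but Variant K is higher in aggregate. Whether to stratify depends on how device type relates to the variant.
The distribution of device type is itself part of what the variant does — it is an intermediate outcome. Holding it fixed would remove that part of the effect; the total effect is the pooled difference.
The causal difference is the pooled difference: 0.240 − 0.317 = -0.077.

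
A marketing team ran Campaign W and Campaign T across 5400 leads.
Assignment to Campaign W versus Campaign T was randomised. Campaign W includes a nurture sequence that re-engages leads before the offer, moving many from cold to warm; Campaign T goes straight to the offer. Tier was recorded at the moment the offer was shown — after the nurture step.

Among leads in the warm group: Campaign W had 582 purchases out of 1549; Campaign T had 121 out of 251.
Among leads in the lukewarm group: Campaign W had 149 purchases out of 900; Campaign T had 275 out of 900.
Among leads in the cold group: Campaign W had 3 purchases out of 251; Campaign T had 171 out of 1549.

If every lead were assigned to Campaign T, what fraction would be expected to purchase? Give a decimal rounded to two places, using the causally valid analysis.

0.21

Campaign T is higher inside every engagement tier stratum but Campaign W is higher in aggregate. Whether to stratify depends on how engagement tier relates to the campaign.
Engagement tier is downstream of the campaign. One should not condition on a consequence of treatment, so the overall rates are the right comparison.
So P(outcome | do(Campaign T)) is just the pooled rate for Campaign T: 567/2700 = 0.210.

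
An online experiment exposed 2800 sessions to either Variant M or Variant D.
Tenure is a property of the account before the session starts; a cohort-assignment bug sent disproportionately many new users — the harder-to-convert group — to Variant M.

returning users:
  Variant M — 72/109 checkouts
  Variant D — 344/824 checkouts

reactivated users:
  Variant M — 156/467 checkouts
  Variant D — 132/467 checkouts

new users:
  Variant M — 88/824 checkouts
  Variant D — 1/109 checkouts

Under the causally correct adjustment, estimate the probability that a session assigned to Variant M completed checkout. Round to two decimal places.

0.37

Since user tenure is a pre-existing factor (not a product of the variant) and it affects the outcome on its own, it is a confounder. The stratified rates, not the pooled rate, identify the causal effect.
Standardising Variant M to the population user tenure mix: 0.333·72/109 + 0.334·156/467 + 0.333·88/824 = 0.367.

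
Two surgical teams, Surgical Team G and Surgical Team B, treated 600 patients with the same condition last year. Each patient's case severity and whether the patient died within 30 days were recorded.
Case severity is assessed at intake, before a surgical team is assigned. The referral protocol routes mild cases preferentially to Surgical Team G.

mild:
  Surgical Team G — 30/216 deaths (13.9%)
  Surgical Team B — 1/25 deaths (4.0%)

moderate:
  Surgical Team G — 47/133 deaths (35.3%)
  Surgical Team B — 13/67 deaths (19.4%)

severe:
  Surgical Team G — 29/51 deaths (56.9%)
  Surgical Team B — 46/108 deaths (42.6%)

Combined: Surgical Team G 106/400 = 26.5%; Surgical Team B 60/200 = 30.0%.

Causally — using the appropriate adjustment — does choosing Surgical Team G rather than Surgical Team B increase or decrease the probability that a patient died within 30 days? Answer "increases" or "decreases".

The imbalance in case severity arose from how patients were allocated, not from anything the surgical team did; and case severity independently affects the outcome. The pooled gap is confounded — condition on case severity.
Within each level — mild: 13.9% vs 4.0%; moderate: 35.3% vs 19.4%; severe: 56.9% vs 42.6% — Surgical Team B is lower every time.

increases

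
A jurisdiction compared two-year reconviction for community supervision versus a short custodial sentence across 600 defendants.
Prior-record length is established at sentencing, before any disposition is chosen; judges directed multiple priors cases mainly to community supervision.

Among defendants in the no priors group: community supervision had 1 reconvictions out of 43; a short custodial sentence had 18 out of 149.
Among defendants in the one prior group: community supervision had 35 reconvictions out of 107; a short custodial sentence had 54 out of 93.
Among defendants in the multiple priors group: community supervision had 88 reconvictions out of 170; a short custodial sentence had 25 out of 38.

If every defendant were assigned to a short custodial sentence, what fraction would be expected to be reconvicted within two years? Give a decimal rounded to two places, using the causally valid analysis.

0.46

Within every prior-record length level community supervision has the lower rate, yet pooled a short custodial sentence does — Simpson's reversal.
Prior-record length satisfies the back-door criterion: it is not a descendant of the disposition, and it blocks the spurious path from disposition to outcome. Adjusting for it (i.e., using the within-prior-record length rates) gives the causal effect.
Standardising a short custodial sentence to the population prior-record length mix: 0.320·18/149 + 0.333·54/93 + 0.347·25/38 = 0.460.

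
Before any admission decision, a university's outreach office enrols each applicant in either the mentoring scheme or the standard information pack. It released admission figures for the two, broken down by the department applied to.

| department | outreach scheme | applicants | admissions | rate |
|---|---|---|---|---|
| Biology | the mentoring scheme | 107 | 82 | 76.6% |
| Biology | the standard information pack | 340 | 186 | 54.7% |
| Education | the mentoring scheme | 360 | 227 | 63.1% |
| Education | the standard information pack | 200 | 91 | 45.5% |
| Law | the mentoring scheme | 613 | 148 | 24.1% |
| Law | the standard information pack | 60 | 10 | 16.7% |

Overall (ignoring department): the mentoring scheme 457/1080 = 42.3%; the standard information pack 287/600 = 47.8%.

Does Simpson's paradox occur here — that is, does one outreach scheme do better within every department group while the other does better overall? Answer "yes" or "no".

yes

Within each department level (Biology 76.6% vs 54.7%; Education 63.1% vs 45.5%; Law 24.1% vs 16.7%), the mentoring scheme has the higher rate every time. Pooled: 42.3% vs 47.8% — the standard information pack has the higher rate overall. The two comparisons disagree.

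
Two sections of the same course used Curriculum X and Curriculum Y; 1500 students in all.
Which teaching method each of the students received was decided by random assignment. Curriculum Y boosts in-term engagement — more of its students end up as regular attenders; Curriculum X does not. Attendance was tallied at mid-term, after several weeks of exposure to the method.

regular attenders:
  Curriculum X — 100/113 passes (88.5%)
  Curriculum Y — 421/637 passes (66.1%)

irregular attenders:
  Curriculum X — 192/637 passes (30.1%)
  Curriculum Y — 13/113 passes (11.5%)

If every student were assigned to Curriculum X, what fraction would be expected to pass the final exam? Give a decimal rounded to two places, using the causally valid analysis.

Mid-term attendance lies on the pathway teaching method → mid-term attendance → outcome, so adjusting for it blocks the indirect effect. For the total causal effect of teaching method, use the unadjusted pooled rates.
So P(outcome | do(Curriculum X)) is just the pooled rate for Curriculum X: 292/750 = 0.389.

0.39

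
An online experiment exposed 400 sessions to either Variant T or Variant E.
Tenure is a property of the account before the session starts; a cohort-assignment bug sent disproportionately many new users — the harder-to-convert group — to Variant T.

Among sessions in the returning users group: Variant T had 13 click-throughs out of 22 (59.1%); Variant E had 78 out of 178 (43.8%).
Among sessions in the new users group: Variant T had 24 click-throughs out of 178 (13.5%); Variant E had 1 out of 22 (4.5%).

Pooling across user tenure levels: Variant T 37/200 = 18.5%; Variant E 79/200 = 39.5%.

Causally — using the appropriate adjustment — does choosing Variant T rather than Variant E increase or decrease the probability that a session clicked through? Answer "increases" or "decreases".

increases

Within every user tenure level Variant T has the higher rate, yet pooled Variant E does — Simpson's reversal.
Since user tenure is a pre-existing factor (not a product of the variant) and it affects the outcome on its own, it is a confounder. The stratified rates, not the pooled rate, identify the causal effect.
Within each level — returning users: 59.1% vs 43.8%; new users: 13.5% vs 4.5% — Variant T is higher every time.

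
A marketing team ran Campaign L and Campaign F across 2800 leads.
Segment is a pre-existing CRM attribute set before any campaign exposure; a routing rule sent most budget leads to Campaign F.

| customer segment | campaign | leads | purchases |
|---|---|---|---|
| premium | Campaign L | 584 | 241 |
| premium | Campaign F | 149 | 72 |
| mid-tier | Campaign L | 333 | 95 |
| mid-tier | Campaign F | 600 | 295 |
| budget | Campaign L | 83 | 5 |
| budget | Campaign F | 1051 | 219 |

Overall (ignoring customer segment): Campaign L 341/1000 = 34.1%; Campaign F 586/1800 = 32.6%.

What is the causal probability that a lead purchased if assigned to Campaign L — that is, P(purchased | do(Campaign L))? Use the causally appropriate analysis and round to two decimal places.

0.23

The imbalance in customer segment arose from how leads were allocated, not from anything the campaign did; and customer segment independently affects the outcome. The pooled gap is confounded — condition on customer segment.
Standardising Campaign L to the population customer segment mix: 0.262·241/584 + 0.333·95/333 + 0.405·5/83 = 0.227.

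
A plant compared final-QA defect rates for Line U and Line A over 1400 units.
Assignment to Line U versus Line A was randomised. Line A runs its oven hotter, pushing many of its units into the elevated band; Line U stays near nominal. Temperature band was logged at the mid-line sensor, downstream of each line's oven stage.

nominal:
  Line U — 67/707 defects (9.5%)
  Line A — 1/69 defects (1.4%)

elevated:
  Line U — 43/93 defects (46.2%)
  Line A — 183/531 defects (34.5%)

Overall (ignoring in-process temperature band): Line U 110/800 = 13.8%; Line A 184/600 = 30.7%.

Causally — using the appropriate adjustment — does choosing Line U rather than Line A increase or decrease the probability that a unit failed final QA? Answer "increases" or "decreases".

decreases

In-process temperature band is downstream of the line. One should not condition on a consequence of treatment, so the overall rates are the right comparison.
Pooled: Line U 13.8% vs Line A 30.7%; Line U is lower overall.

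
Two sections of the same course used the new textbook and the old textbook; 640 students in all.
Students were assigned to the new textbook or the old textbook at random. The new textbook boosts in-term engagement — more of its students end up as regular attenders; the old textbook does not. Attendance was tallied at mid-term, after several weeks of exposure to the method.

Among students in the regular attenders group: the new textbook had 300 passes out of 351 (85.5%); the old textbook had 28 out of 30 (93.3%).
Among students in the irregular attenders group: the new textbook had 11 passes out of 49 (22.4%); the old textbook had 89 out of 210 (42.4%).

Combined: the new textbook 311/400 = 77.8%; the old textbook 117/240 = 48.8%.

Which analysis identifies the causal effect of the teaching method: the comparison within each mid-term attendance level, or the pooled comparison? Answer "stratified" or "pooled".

pooled

The stratified and pooled comparisons disagree (the old textbook wins within each mid-term attendance; the new textbook wins overall), so the answer turns on the causal role of mid-term attendance.
Mid-term attendance here is a post-treatment variable shaped by the teaching method; conditioning on it would introduce bias rather than remove it. The overall comparison is the causal one.
Pooled: the new textbook 77.8% vs the old textbook 48.8%; the new textbook is higher overall.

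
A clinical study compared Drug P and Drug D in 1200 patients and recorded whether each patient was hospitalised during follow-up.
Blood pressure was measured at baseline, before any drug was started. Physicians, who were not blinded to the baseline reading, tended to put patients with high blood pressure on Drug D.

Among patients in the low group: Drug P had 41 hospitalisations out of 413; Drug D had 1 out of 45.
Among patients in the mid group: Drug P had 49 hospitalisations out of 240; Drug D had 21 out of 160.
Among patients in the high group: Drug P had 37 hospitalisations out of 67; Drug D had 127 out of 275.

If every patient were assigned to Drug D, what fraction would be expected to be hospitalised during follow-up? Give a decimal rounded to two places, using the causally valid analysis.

0.18

Blood pressure is set before the drug has any effect — it is not caused by the drug — and it independently drives the outcome. That makes it a confounder, so the causal comparison is within blood pressure levels.
Standardising Drug D to the population blood pressure mix: 0.382·1/45 + 0.333·21/160 + 0.285·127/275 = 0.184.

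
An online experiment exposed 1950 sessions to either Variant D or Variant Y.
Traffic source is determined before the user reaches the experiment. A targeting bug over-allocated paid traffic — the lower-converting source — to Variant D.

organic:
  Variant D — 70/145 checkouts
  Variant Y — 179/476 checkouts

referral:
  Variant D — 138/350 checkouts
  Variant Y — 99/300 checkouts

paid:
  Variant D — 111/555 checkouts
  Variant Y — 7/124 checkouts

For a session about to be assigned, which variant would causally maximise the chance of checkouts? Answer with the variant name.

Variant D

The stratified and pooled comparisons disagree (Variant D wins within each traffic source; Variant Y wins overall), so the answer turns on the causal role of traffic source.
Since traffic source is a pre-existing factor (not a product of the variant) and it affects the outcome on its own, it is a confounder. The stratified rates, not the pooled rate, identify the causal effect.
Within each level — organic: 48.3% vs 37.6%; referral: 39.4% vs 33.0%; paid: 20.0% vs 5.6% — Variant D is higher every time.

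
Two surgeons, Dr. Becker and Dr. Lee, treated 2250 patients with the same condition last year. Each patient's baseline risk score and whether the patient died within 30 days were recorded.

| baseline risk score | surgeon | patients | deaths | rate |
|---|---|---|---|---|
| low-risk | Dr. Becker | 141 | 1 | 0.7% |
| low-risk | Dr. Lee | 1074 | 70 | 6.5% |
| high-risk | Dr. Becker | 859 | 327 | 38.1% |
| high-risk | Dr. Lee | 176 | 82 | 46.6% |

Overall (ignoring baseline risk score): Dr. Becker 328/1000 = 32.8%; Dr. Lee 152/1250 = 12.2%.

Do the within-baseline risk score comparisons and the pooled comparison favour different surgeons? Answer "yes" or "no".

Within each baseline risk score level (low-risk 0.7% vs 6.5%; high-risk 38.1% vs 46.6%), Dr. Becker has the lower rate every time. Pooled: 32.8% vs 12.2% — Dr. Lee has the lower rate overall. The two comparisons disagree.

yes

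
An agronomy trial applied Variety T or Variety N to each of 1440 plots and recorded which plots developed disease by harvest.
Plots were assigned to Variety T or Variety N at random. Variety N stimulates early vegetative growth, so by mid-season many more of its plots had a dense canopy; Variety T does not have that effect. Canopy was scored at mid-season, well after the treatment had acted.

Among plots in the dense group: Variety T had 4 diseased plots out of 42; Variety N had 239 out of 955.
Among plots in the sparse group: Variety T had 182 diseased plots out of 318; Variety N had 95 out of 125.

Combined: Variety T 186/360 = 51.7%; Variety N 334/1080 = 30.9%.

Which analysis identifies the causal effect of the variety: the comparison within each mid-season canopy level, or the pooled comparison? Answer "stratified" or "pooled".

The mid-season canopy-specific comparison favours Variety T throughout, but the pooled figures favour Variety N. The question is whether to condition on mid-season canopy.
Mid-season canopy lies on the pathway variety → mid-season canopy → outcome, so adjusting for it blocks the indirect effect. For the total causal effect of variety, use the unadjusted pooled rates.
Pooled: Variety T 51.7% vs Variety N 30.9%; Variety N is lower overall.

pooled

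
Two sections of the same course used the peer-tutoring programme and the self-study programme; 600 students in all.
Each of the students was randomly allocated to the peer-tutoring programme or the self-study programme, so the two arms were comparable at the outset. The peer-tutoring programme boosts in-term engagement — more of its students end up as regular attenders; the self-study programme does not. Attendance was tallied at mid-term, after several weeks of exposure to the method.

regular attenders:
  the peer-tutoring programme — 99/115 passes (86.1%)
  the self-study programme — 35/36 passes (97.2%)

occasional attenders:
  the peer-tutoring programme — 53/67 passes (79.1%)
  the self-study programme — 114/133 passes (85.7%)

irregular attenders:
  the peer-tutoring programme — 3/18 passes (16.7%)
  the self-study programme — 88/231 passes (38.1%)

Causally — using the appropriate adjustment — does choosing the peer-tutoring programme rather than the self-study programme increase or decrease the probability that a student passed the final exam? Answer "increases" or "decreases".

increases

Mid-term attendance lies on the pathway teaching method → mid-term attendance → outcome, so adjusting for it blocks the indirect effect. For the total causal effect of teaching method, use the unadjusted pooled rates.
Pooled: the peer-tutoring programme 77.5% vs the self-study programme 59.2%; the peer-tutoring programme is higher overall.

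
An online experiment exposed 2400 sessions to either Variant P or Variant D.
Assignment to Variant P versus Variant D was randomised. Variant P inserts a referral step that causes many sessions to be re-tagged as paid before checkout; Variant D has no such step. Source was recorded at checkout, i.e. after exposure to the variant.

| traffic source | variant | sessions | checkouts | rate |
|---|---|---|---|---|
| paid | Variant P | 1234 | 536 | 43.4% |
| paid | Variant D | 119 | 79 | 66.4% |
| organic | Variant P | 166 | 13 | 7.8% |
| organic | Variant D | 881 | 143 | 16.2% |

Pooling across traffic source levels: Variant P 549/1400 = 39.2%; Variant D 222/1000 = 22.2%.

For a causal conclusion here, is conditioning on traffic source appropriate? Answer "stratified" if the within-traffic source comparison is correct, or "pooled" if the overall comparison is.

Traffic source here is a post-treatment variable shaped by the variant; conditioning on it would introduce bias rather than remove it. The overall comparison is the causal one.
Pooled: Variant P 39.2% vs Variant D 22.2%; Variant P is higher overall.

pooled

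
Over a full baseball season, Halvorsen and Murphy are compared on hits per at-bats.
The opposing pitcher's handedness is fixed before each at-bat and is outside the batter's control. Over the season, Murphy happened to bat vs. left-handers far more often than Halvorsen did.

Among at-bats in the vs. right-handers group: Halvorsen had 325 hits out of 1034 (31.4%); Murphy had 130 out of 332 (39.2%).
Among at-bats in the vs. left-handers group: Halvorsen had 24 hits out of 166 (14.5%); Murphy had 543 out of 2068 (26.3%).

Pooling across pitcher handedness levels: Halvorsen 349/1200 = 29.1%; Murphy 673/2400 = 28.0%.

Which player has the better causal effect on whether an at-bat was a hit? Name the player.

Pitcher handedness is set before the player has any effect — it is not caused by the player — and it independently drives the outcome. That makes it a confounder, so the causal comparison is within pitcher handedness levels.
Within each level — vs. right-handers: 31.4% vs 39.2%; vs. left-handers: 14.5% vs 26.3% — Murphy is higher every time.

Murphy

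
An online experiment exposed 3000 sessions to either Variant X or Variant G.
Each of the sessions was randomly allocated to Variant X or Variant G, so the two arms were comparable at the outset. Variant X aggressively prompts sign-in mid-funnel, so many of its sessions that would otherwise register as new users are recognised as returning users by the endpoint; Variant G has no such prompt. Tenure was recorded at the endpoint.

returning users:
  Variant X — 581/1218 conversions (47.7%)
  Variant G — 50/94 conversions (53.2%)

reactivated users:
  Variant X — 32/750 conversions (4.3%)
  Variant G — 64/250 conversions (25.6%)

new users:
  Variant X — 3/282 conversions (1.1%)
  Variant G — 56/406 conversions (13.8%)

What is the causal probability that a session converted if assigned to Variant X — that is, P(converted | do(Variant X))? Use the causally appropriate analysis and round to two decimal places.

User tenure here is a post-treatment variable shaped by the variant; conditioning on it would introduce bias rather than remove it. The overall comparison is the causal one.
So P(outcome | do(Variant X)) is just the pooled rate for Variant X: 616/2250 = 0.274.

0.27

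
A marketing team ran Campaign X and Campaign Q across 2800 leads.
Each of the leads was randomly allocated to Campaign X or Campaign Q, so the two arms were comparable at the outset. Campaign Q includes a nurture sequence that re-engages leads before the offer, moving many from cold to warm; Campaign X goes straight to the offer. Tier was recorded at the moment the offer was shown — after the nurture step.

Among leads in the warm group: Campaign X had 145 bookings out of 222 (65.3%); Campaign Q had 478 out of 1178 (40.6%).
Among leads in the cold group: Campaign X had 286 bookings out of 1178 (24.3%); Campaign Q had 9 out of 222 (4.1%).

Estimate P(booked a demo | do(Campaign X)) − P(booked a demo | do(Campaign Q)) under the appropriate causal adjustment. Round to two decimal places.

-0.04

Campaign X is higher inside every engagement tier stratum but Campaign Q is higher in aggregate. Whether to stratify depends on how engagement tier relates to the campaign.
Engagement tier is recorded after the campaign and is itself shifted by it — it sits on the causal path from campaign to outcome. Conditioning on a mediator would strip out part of the effect we want; the pooled comparison gives the total causal effect.
The causal difference is the pooled difference: 0.308 − 0.348 = -0.040.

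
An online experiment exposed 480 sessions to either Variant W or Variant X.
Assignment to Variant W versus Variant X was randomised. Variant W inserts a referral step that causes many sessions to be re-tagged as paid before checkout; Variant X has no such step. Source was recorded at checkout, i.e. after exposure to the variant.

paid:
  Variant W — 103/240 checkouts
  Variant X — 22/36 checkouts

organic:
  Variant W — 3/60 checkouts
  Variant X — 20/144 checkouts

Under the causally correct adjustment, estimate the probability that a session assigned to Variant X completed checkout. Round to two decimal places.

Stratifying would compare variants among sessions the variants themselves sorted into traffic source groups — a form of selection on an intermediate. The unconditioned pooled rates give the total causal effect.
So P(outcome | do(Variant X)) is just the pooled rate for Variant X: 42/180 = 0.233.

0.23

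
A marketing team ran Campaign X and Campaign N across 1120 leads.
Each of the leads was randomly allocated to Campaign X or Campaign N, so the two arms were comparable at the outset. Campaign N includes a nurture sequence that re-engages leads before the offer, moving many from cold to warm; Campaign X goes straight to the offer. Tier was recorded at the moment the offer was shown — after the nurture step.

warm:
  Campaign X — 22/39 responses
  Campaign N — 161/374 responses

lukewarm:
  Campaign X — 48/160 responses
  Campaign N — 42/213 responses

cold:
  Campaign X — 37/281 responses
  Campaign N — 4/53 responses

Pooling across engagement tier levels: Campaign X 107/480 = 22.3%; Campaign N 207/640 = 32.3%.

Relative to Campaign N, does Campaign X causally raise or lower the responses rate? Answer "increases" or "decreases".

The engagement tier-specific comparison favours Campaign X throughout, but the pooled figures favour Campaign N. The question is whether to condition on engagement tier.
Engagement tier is downstream of the campaign. One should not condition on a consequence of treatment, so the overall rates are the right comparison.
Pooled: Campaign X 22.3% vs Campaign N 32.3%; Campaign N is higher overall.

decreases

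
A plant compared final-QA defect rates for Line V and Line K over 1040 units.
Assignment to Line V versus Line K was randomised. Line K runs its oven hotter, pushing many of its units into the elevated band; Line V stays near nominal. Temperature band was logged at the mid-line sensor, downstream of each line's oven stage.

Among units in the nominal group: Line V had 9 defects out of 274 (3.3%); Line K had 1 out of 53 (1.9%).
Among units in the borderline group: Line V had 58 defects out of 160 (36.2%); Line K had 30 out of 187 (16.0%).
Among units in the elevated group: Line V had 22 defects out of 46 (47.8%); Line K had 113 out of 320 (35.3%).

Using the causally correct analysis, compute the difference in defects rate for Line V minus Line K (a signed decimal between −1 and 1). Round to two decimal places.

Within every in-process temperature band level Line K has the lower rate, yet pooled Line V does — Simpson's reversal.
The distribution of in-process temperature band is itself part of what the line does — it is an intermediate outcome. Holding it fixed would remove that part of the effect; the total effect is the pooled difference.
The causal difference is the pooled difference: 0.185 − 0.257 = -0.072.

-0.07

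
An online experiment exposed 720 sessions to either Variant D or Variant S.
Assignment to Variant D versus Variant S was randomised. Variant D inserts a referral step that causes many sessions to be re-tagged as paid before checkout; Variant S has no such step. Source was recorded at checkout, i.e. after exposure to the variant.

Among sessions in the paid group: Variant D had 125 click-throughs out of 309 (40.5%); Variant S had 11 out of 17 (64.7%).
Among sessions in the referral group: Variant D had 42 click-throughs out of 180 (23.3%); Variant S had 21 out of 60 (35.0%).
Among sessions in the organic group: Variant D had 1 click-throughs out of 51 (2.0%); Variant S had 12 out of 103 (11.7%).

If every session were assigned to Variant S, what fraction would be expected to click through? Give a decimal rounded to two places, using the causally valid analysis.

Traffic source is recorded after the variant and is itself shifted by it — it sits on the causal path from variant to outcome. Conditioning on a mediator would strip out part of the effect we want; the pooled comparison gives the total causal effect.
So P(outcome | do(Variant S)) is just the pooled rate for Variant S: 44/180 = 0.244.

0.24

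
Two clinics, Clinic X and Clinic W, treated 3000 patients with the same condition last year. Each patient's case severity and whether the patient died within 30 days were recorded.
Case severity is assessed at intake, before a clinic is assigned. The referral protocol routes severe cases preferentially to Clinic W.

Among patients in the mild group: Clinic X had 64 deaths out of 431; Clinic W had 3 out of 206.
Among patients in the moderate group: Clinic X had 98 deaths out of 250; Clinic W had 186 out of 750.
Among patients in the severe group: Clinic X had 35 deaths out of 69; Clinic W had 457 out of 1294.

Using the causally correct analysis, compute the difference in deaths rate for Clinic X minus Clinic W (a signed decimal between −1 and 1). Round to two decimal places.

Nothing the clinic does changes case severity; the imbalance is an allocation artefact. With case severity also predicting the outcome, the pooled figure is confounded, and the within-stratum comparison is the causal one.
Adjusting over the population distribution of case severity: 0.212·(0.148−0.015) + 0.333·(0.392−0.248) + 0.454·(0.507−0.353) = +0.146.

+0.15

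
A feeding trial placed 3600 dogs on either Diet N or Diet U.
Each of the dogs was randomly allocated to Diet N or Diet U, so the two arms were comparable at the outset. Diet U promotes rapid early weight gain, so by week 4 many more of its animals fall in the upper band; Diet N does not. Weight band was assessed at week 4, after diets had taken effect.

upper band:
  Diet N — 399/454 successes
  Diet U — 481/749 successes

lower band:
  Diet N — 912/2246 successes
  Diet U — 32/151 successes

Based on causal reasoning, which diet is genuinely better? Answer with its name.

Diet U

Week-4 weight band here is a post-treatment variable shaped by the diet; conditioning on it would introduce bias rather than remove it. The overall comparison is the causal one.
Pooled: Diet N 48.6% vs Diet U 57.0%; Diet U is higher overall.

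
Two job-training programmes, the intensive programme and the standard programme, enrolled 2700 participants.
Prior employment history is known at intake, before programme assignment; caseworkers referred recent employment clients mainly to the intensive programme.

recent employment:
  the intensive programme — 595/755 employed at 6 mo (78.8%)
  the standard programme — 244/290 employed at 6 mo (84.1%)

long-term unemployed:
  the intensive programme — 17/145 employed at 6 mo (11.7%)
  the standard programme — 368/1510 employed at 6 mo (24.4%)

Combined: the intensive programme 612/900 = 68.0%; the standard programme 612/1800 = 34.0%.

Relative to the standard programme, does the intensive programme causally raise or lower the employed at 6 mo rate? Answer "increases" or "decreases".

Within every prior employment history level the standard programme has the higher rate, yet pooled the intensive programme does — Simpson's reversal.
Here prior employment history is a common cause — it drives both which programme a case falls under and the outcome. The crude comparison mixes populations; the stratum-specific rates are the causally relevant ones.
Within each level — recent employment: 78.8% vs 84.1%; long-term unemployed: 11.7% vs 24.4% — the standard programme is higher every time.

decreases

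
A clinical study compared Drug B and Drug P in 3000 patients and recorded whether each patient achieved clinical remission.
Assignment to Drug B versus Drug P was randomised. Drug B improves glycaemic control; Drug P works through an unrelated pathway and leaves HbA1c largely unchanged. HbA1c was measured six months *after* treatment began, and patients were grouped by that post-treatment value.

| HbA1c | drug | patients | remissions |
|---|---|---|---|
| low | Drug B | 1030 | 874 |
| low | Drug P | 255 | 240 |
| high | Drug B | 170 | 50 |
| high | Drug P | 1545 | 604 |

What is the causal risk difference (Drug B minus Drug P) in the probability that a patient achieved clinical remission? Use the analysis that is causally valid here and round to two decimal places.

The stratified and pooled comparisons disagree (Drug P wins within each HbA1c; Drug B wins overall), so the answer turns on the causal role of HbA1c.
HbA1c is downstream of the drug. One should not condition on a consequence of treatment, so the overall rates are the right comparison.
The causal difference is the pooled difference: 0.770 − 0.469 = +0.301.

+0.30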